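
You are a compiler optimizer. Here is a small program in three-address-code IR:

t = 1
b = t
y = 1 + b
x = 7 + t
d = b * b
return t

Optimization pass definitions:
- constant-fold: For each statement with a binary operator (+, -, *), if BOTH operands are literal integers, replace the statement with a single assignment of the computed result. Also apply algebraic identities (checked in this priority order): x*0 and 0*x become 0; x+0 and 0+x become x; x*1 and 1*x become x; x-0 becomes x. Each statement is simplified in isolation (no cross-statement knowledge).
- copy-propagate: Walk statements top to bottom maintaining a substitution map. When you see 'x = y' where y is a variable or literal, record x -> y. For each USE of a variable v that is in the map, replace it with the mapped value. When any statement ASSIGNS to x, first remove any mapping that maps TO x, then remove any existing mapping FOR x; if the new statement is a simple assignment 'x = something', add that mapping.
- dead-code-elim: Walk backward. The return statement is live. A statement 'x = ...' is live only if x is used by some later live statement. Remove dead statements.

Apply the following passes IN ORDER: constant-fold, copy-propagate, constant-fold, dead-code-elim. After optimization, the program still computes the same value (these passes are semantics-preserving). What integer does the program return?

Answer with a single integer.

Initial IR:
  t = 1
  b = t
  y = 1 + b
  x = 7 + t
  d = b * b
  return t
After constant-fold (6 stmts):
  t = 1
  b = t
  y = 1 + b
  x = 7 + t
  d = b * b
  return t
After copy-propagate (6 stmts):
  t = 1
  b = 1
  y = 1 + 1
  x = 7 + 1
  d = 1 * 1
  return 1
After constant-fold (6 stmts):
  t = 1
  b = 1
  y = 2
  x = 8
  d = 1
  return 1
After dead-code-elim (1 stmts):
  return 1
Evaluate:
  t = 1  =>  t = 1
  b = t  =>  b = 1
  y = 1 + b  =>  y = 2
  x = 7 + t  =>  x = 8
  d = b * b  =>  d = 1
  return t = 1

Answer: 1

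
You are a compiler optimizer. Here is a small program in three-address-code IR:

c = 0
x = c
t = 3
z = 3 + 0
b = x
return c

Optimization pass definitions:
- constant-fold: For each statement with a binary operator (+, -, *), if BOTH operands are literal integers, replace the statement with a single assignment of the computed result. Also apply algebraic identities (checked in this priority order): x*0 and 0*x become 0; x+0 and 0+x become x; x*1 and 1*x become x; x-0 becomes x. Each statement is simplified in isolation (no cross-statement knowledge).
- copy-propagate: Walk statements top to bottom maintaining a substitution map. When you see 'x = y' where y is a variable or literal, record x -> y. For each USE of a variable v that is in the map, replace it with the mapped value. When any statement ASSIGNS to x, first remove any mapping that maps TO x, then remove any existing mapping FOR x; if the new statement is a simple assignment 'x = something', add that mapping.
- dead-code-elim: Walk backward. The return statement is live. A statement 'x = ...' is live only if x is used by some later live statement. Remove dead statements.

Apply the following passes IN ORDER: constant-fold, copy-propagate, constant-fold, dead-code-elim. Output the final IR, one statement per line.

Initial IR:
  c = 0
  x = c
  t = 3
  z = 3 + 0
  b = x
  return c
After constant-fold (6 stmts):
  c = 0
  x = c
  t = 3
  z = 3
  b = x
  return c
After copy-propagate (6 stmts):
  c = 0
  x = 0
  t = 3
  z = 3
  b = 0
  return 0
After constant-fold (6 stmts):
  c = 0
  x = 0
  t = 3
  z = 3
  b = 0
  return 0
After dead-code-elim (1 stmts):
  return 0

Answer: return 0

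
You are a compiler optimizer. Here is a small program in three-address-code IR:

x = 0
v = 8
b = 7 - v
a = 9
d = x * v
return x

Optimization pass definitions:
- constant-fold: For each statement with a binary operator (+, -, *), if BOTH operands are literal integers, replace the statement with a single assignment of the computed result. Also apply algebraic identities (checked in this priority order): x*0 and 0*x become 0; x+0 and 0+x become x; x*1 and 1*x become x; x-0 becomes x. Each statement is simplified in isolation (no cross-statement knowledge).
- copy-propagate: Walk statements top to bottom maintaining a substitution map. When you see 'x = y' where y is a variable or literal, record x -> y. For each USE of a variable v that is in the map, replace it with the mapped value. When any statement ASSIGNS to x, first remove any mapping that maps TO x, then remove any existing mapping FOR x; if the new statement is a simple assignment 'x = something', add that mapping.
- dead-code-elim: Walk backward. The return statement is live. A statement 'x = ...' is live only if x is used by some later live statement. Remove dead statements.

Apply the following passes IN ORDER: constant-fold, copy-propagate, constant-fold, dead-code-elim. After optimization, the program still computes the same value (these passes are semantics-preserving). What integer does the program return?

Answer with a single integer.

Initial IR:
  x = 0
  v = 8
  b = 7 - v
  a = 9
  d = x * v
  return x
After constant-fold (6 stmts):
  x = 0
  v = 8
  b = 7 - v
  a = 9
  d = x * v
  return x
After copy-propagate (6 stmts):
  x = 0
  v = 8
  b = 7 - 8
  a = 9
  d = 0 * 8
  return 0
After constant-fold (6 stmts):
  x = 0
  v = 8
  b = -1
  a = 9
  d = 0
  return 0
After dead-code-elim (1 stmts):
  return 0
Evaluate:
  x = 0  =>  x = 0
  v = 8  =>  v = 8
  b = 7 - v  =>  b = -1
  a = 9  =>  a = 9
  d = x * v  =>  d = 0
  return x = 0

Answer: 0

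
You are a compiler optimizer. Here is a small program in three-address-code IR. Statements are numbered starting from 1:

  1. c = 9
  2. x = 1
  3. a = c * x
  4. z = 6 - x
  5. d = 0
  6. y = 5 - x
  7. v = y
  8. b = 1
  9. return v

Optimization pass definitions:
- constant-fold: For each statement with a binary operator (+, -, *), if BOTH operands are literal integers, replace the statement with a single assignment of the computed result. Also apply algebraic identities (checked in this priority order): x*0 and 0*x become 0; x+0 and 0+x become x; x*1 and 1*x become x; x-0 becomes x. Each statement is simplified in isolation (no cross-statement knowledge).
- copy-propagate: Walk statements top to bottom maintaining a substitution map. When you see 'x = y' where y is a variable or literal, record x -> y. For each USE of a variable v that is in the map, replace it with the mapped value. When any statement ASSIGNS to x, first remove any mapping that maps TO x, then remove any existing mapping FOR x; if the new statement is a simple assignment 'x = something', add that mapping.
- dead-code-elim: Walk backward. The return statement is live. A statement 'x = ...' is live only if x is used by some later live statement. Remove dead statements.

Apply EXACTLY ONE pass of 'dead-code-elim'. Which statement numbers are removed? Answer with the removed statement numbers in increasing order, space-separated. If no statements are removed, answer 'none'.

Backward liveness scan:
Stmt 1 'c = 9': DEAD (c not in live set [])
Stmt 2 'x = 1': KEEP (x is live); live-in = []
Stmt 3 'a = c * x': DEAD (a not in live set ['x'])
Stmt 4 'z = 6 - x': DEAD (z not in live set ['x'])
Stmt 5 'd = 0': DEAD (d not in live set ['x'])
Stmt 6 'y = 5 - x': KEEP (y is live); live-in = ['x']
Stmt 7 'v = y': KEEP (v is live); live-in = ['y']
Stmt 8 'b = 1': DEAD (b not in live set ['v'])
Stmt 9 'return v': KEEP (return); live-in = ['v']
Removed statement numbers: [1, 3, 4, 5, 8]
Surviving IR:
  x = 1
  y = 5 - x
  v = y
  return v

Answer: 1 3 4 5 8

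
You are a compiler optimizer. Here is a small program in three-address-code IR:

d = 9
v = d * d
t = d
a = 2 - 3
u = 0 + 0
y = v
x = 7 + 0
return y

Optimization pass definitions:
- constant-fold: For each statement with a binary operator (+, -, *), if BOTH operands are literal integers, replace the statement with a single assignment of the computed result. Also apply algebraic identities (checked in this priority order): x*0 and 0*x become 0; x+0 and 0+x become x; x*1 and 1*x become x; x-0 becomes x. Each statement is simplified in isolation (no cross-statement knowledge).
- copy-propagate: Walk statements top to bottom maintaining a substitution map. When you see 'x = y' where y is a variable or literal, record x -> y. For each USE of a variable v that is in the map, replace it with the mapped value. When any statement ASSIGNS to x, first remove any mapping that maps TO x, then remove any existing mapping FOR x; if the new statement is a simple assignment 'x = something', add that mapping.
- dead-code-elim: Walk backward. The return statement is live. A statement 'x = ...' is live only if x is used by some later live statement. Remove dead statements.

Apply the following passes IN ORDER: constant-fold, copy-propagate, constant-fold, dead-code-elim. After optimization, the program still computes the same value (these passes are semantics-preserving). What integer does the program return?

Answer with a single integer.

Answer: 81

Derivation:
Initial IR:
  d = 9
  v = d * d
  t = d
  a = 2 - 3
  u = 0 + 0
  y = v
  x = 7 + 0
  return y
After constant-fold (8 stmts):
  d = 9
  v = d * d
  t = d
  a = -1
  u = 0
  y = v
  x = 7
  return y
After copy-propagate (8 stmts):
  d = 9
  v = 9 * 9
  t = 9
  a = -1
  u = 0
  y = v
  x = 7
  return v
After constant-fold (8 stmts):
  d = 9
  v = 81
  t = 9
  a = -1
  u = 0
  y = v
  x = 7
  return v
After dead-code-elim (2 stmts):
  v = 81
  return v
Evaluate:
  d = 9  =>  d = 9
  v = d * d  =>  v = 81
  t = d  =>  t = 9
  a = 2 - 3  =>  a = -1
  u = 0 + 0  =>  u = 0
  y = v  =>  y = 81
  x = 7 + 0  =>  x = 7
  return y = 81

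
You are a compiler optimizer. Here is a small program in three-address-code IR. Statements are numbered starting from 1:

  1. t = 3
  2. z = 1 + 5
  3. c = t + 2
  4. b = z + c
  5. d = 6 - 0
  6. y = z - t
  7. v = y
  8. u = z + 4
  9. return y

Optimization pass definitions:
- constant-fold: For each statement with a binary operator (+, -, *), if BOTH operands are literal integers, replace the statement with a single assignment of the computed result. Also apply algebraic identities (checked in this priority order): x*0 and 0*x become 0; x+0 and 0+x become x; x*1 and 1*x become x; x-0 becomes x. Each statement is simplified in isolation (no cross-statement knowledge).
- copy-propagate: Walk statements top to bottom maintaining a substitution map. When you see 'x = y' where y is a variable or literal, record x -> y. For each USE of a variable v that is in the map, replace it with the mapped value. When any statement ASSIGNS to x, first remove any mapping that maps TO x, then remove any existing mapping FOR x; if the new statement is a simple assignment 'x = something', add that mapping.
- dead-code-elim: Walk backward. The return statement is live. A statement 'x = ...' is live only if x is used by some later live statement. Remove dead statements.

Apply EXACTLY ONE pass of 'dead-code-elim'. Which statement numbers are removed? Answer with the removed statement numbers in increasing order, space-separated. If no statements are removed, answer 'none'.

Answer: 3 4 5 7 8

Derivation:
Backward liveness scan:
Stmt 1 't = 3': KEEP (t is live); live-in = []
Stmt 2 'z = 1 + 5': KEEP (z is live); live-in = ['t']
Stmt 3 'c = t + 2': DEAD (c not in live set ['t', 'z'])
Stmt 4 'b = z + c': DEAD (b not in live set ['t', 'z'])
Stmt 5 'd = 6 - 0': DEAD (d not in live set ['t', 'z'])
Stmt 6 'y = z - t': KEEP (y is live); live-in = ['t', 'z']
Stmt 7 'v = y': DEAD (v not in live set ['y'])
Stmt 8 'u = z + 4': DEAD (u not in live set ['y'])
Stmt 9 'return y': KEEP (return); live-in = ['y']
Removed statement numbers: [3, 4, 5, 7, 8]
Surviving IR:
  t = 3
  z = 1 + 5
  y = z - t
  return y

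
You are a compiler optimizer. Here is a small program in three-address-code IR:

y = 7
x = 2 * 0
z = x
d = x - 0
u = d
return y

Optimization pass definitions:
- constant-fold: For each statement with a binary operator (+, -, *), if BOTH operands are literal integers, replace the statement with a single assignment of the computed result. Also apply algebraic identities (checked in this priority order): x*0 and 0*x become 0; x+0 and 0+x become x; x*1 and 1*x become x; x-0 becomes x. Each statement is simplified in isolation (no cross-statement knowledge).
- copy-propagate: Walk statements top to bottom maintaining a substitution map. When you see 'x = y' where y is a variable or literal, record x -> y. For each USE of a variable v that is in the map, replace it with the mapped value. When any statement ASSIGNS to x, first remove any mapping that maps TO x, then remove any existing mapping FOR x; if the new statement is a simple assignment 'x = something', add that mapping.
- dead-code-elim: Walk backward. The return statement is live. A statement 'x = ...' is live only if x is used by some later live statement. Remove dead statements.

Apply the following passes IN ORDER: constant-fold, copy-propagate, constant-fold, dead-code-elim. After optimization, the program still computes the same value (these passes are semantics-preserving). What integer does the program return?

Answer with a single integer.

Initial IR:
  y = 7
  x = 2 * 0
  z = x
  d = x - 0
  u = d
  return y
After constant-fold (6 stmts):
  y = 7
  x = 0
  z = x
  d = x
  u = d
  return y
After copy-propagate (6 stmts):
  y = 7
  x = 0
  z = 0
  d = 0
  u = 0
  return 7
After constant-fold (6 stmts):
  y = 7
  x = 0
  z = 0
  d = 0
  u = 0
  return 7
After dead-code-elim (1 stmts):
  return 7
Evaluate:
  y = 7  =>  y = 7
  x = 2 * 0  =>  x = 0
  z = x  =>  z = 0
  d = x - 0  =>  d = 0
  u = d  =>  u = 0
  return y = 7

Answer: 7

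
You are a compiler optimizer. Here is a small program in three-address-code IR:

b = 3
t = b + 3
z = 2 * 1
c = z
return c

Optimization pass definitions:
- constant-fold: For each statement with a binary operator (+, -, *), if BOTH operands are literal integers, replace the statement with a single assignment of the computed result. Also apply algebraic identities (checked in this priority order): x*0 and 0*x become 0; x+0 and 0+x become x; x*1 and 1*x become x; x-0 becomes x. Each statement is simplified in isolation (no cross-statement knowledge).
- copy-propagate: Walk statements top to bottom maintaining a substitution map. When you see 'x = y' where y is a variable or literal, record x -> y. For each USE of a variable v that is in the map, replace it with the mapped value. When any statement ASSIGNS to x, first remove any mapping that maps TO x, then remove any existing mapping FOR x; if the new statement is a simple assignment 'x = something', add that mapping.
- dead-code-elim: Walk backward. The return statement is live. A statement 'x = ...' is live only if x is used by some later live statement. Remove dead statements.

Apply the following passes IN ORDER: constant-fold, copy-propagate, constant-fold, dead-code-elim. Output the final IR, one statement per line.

Initial IR:
  b = 3
  t = b + 3
  z = 2 * 1
  c = z
  return c
After constant-fold (5 stmts):
  b = 3
  t = b + 3
  z = 2
  c = z
  return c
After copy-propagate (5 stmts):
  b = 3
  t = 3 + 3
  z = 2
  c = 2
  return 2
After constant-fold (5 stmts):
  b = 3
  t = 6
  z = 2
  c = 2
  return 2
After dead-code-elim (1 stmts):
  return 2

Answer: return 2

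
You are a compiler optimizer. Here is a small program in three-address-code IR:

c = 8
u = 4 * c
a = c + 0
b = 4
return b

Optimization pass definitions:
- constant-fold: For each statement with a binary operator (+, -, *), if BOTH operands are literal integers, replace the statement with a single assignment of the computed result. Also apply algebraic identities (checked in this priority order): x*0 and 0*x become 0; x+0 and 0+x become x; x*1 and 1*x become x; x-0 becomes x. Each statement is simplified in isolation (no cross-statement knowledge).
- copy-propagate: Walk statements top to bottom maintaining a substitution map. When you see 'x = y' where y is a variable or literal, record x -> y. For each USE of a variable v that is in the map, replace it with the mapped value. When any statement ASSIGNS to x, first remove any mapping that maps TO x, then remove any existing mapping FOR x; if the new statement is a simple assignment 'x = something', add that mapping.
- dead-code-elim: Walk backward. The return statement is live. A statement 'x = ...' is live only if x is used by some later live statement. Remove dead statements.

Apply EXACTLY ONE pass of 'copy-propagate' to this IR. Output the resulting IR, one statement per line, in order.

Applying copy-propagate statement-by-statement:
  [1] c = 8  (unchanged)
  [2] u = 4 * c  -> u = 4 * 8
  [3] a = c + 0  -> a = 8 + 0
  [4] b = 4  (unchanged)
  [5] return b  -> return 4
Result (5 stmts):
  c = 8
  u = 4 * 8
  a = 8 + 0
  b = 4
  return 4

Answer: c = 8
u = 4 * 8
a = 8 + 0
b = 4
return 4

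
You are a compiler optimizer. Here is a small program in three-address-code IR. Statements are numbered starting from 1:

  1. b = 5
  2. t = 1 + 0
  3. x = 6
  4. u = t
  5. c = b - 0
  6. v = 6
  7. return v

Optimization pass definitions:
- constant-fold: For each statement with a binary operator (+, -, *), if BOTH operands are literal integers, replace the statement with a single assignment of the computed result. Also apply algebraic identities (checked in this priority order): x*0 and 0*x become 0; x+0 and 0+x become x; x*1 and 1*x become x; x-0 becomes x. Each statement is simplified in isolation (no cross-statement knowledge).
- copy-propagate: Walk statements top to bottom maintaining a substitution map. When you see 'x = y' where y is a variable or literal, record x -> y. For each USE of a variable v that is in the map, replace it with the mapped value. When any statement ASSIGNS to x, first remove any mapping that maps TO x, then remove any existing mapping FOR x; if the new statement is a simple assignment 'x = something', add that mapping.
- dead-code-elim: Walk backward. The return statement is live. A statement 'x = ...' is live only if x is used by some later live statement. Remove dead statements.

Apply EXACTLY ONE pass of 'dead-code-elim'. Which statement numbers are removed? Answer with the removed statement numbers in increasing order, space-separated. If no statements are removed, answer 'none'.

Answer: 1 2 3 4 5

Derivation:
Backward liveness scan:
Stmt 1 'b = 5': DEAD (b not in live set [])
Stmt 2 't = 1 + 0': DEAD (t not in live set [])
Stmt 3 'x = 6': DEAD (x not in live set [])
Stmt 4 'u = t': DEAD (u not in live set [])
Stmt 5 'c = b - 0': DEAD (c not in live set [])
Stmt 6 'v = 6': KEEP (v is live); live-in = []
Stmt 7 'return v': KEEP (return); live-in = ['v']
Removed statement numbers: [1, 2, 3, 4, 5]
Surviving IR:
  v = 6
  return v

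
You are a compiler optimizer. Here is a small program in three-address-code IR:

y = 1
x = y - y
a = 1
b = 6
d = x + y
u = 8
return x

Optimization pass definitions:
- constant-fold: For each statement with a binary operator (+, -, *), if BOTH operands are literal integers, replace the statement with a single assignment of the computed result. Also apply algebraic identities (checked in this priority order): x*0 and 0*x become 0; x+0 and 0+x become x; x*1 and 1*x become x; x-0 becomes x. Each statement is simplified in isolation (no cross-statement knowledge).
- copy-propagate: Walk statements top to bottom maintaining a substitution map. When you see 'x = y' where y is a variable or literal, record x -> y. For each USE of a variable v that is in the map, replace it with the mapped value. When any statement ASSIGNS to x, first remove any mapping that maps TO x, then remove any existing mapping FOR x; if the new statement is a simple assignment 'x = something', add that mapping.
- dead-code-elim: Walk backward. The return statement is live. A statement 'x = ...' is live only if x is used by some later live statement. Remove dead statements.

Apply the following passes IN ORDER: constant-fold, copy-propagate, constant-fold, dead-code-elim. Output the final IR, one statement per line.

Answer: x = 0
return x

Derivation:
Initial IR:
  y = 1
  x = y - y
  a = 1
  b = 6
  d = x + y
  u = 8
  return x
After constant-fold (7 stmts):
  y = 1
  x = y - y
  a = 1
  b = 6
  d = x + y
  u = 8
  return x
After copy-propagate (7 stmts):
  y = 1
  x = 1 - 1
  a = 1
  b = 6
  d = x + 1
  u = 8
  return x
After constant-fold (7 stmts):
  y = 1
  x = 0
  a = 1
  b = 6
  d = x + 1
  u = 8
  return x
After dead-code-elim (2 stmts):
  x = 0
  return x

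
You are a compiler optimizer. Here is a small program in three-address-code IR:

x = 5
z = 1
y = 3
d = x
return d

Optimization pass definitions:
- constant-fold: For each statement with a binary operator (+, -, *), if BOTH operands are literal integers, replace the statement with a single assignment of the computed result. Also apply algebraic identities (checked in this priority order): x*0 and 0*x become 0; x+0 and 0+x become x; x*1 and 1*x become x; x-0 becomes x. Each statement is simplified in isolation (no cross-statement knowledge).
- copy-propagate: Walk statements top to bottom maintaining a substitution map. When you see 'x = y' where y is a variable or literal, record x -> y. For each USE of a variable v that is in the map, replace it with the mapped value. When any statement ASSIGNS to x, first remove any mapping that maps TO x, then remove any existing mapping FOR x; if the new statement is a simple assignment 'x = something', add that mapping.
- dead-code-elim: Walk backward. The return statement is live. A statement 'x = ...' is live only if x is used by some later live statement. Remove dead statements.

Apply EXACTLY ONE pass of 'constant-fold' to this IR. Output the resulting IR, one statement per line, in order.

Applying constant-fold statement-by-statement:
  [1] x = 5  (unchanged)
  [2] z = 1  (unchanged)
  [3] y = 3  (unchanged)
  [4] d = x  (unchanged)
  [5] return d  (unchanged)
Result (5 stmts):
  x = 5
  z = 1
  y = 3
  d = x
  return d

Answer: x = 5
z = 1
y = 3
d = x
return d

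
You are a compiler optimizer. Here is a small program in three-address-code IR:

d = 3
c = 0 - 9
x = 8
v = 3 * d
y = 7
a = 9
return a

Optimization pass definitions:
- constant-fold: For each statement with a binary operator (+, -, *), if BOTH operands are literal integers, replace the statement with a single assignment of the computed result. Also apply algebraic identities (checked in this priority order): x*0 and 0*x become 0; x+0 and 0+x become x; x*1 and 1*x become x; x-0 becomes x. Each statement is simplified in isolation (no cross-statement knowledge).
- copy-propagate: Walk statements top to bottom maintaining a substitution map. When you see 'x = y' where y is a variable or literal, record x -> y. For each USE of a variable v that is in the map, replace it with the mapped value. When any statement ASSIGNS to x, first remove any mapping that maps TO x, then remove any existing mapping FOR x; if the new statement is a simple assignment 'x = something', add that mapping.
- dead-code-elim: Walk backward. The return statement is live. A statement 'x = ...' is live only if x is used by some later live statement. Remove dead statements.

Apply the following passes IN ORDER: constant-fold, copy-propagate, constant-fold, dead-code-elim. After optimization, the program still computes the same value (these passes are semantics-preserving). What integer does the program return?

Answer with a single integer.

Initial IR:
  d = 3
  c = 0 - 9
  x = 8
  v = 3 * d
  y = 7
  a = 9
  return a
After constant-fold (7 stmts):
  d = 3
  c = -9
  x = 8
  v = 3 * d
  y = 7
  a = 9
  return a
After copy-propagate (7 stmts):
  d = 3
  c = -9
  x = 8
  v = 3 * 3
  y = 7
  a = 9
  return 9
After constant-fold (7 stmts):
  d = 3
  c = -9
  x = 8
  v = 9
  y = 7
  a = 9
  return 9
After dead-code-elim (1 stmts):
  return 9
Evaluate:
  d = 3  =>  d = 3
  c = 0 - 9  =>  c = -9
  x = 8  =>  x = 8
  v = 3 * d  =>  v = 9
  y = 7  =>  y = 7
  a = 9  =>  a = 9
  return a = 9

Answer: 9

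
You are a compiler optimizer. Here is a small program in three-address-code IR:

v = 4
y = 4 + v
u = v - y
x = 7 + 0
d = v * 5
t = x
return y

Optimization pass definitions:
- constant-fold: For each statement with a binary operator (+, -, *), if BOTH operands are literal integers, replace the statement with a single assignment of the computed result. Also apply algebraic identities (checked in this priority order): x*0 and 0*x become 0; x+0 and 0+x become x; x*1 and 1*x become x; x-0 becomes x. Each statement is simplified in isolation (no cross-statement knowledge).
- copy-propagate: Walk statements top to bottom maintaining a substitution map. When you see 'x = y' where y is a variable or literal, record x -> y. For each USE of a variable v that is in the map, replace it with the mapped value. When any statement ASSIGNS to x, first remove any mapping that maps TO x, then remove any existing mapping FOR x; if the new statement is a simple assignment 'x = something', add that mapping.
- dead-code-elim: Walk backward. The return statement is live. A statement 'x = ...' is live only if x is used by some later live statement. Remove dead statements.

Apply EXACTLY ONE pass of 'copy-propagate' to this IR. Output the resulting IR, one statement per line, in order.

Answer: v = 4
y = 4 + 4
u = 4 - y
x = 7 + 0
d = 4 * 5
t = x
return y

Derivation:
Applying copy-propagate statement-by-statement:
  [1] v = 4  (unchanged)
  [2] y = 4 + v  -> y = 4 + 4
  [3] u = v - y  -> u = 4 - y
  [4] x = 7 + 0  (unchanged)
  [5] d = v * 5  -> d = 4 * 5
  [6] t = x  (unchanged)
  [7] return y  (unchanged)
Result (7 stmts):
  v = 4
  y = 4 + 4
  u = 4 - y
  x = 7 + 0
  d = 4 * 5
  t = x
  return y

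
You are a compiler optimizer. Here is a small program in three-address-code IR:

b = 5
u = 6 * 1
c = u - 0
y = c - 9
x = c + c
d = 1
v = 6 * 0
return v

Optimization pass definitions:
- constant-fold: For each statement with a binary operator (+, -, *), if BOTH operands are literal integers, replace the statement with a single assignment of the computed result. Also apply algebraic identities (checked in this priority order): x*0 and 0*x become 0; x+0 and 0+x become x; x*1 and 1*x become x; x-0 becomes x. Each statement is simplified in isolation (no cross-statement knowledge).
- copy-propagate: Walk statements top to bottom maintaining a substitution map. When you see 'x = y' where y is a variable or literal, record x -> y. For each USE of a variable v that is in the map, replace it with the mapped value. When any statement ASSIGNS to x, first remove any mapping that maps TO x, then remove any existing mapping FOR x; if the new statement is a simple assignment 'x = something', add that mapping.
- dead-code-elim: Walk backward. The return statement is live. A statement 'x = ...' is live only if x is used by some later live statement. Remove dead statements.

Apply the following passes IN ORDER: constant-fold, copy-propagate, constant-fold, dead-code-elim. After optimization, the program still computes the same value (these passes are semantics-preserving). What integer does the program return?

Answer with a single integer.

Answer: 0

Derivation:
Initial IR:
  b = 5
  u = 6 * 1
  c = u - 0
  y = c - 9
  x = c + c
  d = 1
  v = 6 * 0
  return v
After constant-fold (8 stmts):
  b = 5
  u = 6
  c = u
  y = c - 9
  x = c + c
  d = 1
  v = 0
  return v
After copy-propagate (8 stmts):
  b = 5
  u = 6
  c = 6
  y = 6 - 9
  x = 6 + 6
  d = 1
  v = 0
  return 0
After constant-fold (8 stmts):
  b = 5
  u = 6
  c = 6
  y = -3
  x = 12
  d = 1
  v = 0
  return 0
After dead-code-elim (1 stmts):
  return 0
Evaluate:
  b = 5  =>  b = 5
  u = 6 * 1  =>  u = 6
  c = u - 0  =>  c = 6
  y = c - 9  =>  y = -3
  x = c + c  =>  x = 12
  d = 1  =>  d = 1
  v = 6 * 0  =>  v = 0
  return v = 0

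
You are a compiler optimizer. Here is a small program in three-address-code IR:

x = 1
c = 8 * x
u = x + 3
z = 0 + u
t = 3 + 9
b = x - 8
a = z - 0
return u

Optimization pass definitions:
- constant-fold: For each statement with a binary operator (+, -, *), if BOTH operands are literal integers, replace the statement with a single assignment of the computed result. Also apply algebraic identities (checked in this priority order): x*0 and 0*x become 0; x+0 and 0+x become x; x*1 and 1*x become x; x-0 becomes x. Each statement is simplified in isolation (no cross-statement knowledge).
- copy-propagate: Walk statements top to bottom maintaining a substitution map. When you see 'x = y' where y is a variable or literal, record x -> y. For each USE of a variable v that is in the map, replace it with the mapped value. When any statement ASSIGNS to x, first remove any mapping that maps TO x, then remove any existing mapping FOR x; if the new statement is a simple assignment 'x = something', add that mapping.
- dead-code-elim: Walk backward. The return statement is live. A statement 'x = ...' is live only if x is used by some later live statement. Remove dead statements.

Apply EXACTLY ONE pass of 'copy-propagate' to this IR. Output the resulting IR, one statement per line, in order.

Applying copy-propagate statement-by-statement:
  [1] x = 1  (unchanged)
  [2] c = 8 * x  -> c = 8 * 1
  [3] u = x + 3  -> u = 1 + 3
  [4] z = 0 + u  (unchanged)
  [5] t = 3 + 9  (unchanged)
  [6] b = x - 8  -> b = 1 - 8
  [7] a = z - 0  (unchanged)
  [8] return u  (unchanged)
Result (8 stmts):
  x = 1
  c = 8 * 1
  u = 1 + 3
  z = 0 + u
  t = 3 + 9
  b = 1 - 8
  a = z - 0
  return u

Answer: x = 1
c = 8 * 1
u = 1 + 3
z = 0 + u
t = 3 + 9
b = 1 - 8
a = z - 0
return u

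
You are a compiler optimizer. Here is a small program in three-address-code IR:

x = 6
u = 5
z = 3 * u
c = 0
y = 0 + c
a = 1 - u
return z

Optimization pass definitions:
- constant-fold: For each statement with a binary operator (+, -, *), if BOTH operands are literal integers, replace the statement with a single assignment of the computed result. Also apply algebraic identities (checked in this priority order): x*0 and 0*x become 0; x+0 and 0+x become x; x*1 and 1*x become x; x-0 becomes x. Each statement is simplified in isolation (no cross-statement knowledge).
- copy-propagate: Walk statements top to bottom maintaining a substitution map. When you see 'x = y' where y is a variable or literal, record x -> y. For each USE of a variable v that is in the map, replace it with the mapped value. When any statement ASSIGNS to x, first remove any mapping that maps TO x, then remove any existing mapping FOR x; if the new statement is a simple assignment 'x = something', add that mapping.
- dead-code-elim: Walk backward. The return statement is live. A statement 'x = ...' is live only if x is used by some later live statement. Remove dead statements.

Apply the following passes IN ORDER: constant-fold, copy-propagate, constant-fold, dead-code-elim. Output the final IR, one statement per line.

Initial IR:
  x = 6
  u = 5
  z = 3 * u
  c = 0
  y = 0 + c
  a = 1 - u
  return z
After constant-fold (7 stmts):
  x = 6
  u = 5
  z = 3 * u
  c = 0
  y = c
  a = 1 - u
  return z
After copy-propagate (7 stmts):
  x = 6
  u = 5
  z = 3 * 5
  c = 0
  y = 0
  a = 1 - 5
  return z
After constant-fold (7 stmts):
  x = 6
  u = 5
  z = 15
  c = 0
  y = 0
  a = -4
  return z
After dead-code-elim (2 stmts):
  z = 15
  return z

Answer: z = 15
return z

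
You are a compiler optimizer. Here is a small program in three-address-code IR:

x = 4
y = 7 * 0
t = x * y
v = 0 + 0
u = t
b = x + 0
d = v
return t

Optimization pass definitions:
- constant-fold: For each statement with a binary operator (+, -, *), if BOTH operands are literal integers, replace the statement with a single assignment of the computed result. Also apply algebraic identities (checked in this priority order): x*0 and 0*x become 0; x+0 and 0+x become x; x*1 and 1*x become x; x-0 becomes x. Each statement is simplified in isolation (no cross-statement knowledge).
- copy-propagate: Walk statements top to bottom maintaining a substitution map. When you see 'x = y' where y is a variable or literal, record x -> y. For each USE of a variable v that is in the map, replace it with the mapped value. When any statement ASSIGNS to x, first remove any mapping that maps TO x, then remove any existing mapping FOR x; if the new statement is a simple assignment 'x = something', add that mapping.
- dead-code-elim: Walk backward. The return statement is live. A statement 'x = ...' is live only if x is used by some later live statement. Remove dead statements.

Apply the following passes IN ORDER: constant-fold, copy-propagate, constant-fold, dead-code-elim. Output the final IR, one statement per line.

Initial IR:
  x = 4
  y = 7 * 0
  t = x * y
  v = 0 + 0
  u = t
  b = x + 0
  d = v
  return t
After constant-fold (8 stmts):
  x = 4
  y = 0
  t = x * y
  v = 0
  u = t
  b = x
  d = v
  return t
After copy-propagate (8 stmts):
  x = 4
  y = 0
  t = 4 * 0
  v = 0
  u = t
  b = 4
  d = 0
  return t
After constant-fold (8 stmts):
  x = 4
  y = 0
  t = 0
  v = 0
  u = t
  b = 4
  d = 0
  return t
After dead-code-elim (2 stmts):
  t = 0
  return t

Answer: t = 0
return t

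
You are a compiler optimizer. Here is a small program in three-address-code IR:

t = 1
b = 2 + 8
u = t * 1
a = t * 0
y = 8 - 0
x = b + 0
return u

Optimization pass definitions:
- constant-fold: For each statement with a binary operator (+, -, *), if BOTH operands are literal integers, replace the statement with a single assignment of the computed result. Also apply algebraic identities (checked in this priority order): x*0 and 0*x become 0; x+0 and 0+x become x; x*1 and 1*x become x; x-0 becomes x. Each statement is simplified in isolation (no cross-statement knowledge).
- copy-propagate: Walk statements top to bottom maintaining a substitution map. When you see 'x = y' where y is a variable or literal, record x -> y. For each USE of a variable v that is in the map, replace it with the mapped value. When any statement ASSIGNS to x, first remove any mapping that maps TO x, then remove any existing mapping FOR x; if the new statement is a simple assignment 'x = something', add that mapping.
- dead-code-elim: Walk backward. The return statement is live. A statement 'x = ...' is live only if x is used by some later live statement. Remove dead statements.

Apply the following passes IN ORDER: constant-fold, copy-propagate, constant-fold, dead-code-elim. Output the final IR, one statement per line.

Answer: return 1

Derivation:
Initial IR:
  t = 1
  b = 2 + 8
  u = t * 1
  a = t * 0
  y = 8 - 0
  x = b + 0
  return u
After constant-fold (7 stmts):
  t = 1
  b = 10
  u = t
  a = 0
  y = 8
  x = b
  return u
After copy-propagate (7 stmts):
  t = 1
  b = 10
  u = 1
  a = 0
  y = 8
  x = 10
  return 1
After constant-fold (7 stmts):
  t = 1
  b = 10
  u = 1
  a = 0
  y = 8
  x = 10
  return 1
After dead-code-elim (1 stmts):
  return 1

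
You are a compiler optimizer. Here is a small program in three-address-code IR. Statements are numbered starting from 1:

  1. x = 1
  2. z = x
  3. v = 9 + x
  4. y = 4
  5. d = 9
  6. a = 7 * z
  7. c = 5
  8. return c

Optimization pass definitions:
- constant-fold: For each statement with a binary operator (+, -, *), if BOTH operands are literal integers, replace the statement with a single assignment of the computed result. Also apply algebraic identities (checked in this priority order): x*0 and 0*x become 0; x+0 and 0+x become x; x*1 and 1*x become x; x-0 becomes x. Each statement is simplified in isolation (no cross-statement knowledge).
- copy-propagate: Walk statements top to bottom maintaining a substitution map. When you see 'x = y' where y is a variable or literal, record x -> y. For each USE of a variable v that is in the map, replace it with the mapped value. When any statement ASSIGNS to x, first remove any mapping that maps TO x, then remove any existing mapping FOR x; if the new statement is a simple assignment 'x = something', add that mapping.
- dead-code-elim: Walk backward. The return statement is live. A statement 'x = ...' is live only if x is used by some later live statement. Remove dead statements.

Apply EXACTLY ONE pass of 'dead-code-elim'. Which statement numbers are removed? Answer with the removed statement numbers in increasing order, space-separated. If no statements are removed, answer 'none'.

Answer: 1 2 3 4 5 6

Derivation:
Backward liveness scan:
Stmt 1 'x = 1': DEAD (x not in live set [])
Stmt 2 'z = x': DEAD (z not in live set [])
Stmt 3 'v = 9 + x': DEAD (v not in live set [])
Stmt 4 'y = 4': DEAD (y not in live set [])
Stmt 5 'd = 9': DEAD (d not in live set [])
Stmt 6 'a = 7 * z': DEAD (a not in live set [])
Stmt 7 'c = 5': KEEP (c is live); live-in = []
Stmt 8 'return c': KEEP (return); live-in = ['c']
Removed statement numbers: [1, 2, 3, 4, 5, 6]
Surviving IR:
  c = 5
  return c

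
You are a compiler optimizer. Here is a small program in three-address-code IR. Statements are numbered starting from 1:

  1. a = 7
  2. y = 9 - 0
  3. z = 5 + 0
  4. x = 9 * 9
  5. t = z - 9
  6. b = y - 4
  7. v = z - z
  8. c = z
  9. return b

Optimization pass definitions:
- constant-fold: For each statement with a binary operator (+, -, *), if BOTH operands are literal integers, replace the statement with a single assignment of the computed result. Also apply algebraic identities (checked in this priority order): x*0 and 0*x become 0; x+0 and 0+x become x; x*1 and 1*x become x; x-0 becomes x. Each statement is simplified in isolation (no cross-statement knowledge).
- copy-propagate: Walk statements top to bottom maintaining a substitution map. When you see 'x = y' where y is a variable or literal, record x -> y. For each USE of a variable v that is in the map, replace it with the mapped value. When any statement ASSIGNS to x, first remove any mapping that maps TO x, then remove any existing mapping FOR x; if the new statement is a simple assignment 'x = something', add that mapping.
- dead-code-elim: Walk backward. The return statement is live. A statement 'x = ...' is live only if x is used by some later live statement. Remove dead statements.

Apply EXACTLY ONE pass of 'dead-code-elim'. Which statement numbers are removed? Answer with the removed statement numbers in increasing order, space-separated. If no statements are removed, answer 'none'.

Backward liveness scan:
Stmt 1 'a = 7': DEAD (a not in live set [])
Stmt 2 'y = 9 - 0': KEEP (y is live); live-in = []
Stmt 3 'z = 5 + 0': DEAD (z not in live set ['y'])
Stmt 4 'x = 9 * 9': DEAD (x not in live set ['y'])
Stmt 5 't = z - 9': DEAD (t not in live set ['y'])
Stmt 6 'b = y - 4': KEEP (b is live); live-in = ['y']
Stmt 7 'v = z - z': DEAD (v not in live set ['b'])
Stmt 8 'c = z': DEAD (c not in live set ['b'])
Stmt 9 'return b': KEEP (return); live-in = ['b']
Removed statement numbers: [1, 3, 4, 5, 7, 8]
Surviving IR:
  y = 9 - 0
  b = y - 4
  return b

Answer: 1 3 4 5 7 8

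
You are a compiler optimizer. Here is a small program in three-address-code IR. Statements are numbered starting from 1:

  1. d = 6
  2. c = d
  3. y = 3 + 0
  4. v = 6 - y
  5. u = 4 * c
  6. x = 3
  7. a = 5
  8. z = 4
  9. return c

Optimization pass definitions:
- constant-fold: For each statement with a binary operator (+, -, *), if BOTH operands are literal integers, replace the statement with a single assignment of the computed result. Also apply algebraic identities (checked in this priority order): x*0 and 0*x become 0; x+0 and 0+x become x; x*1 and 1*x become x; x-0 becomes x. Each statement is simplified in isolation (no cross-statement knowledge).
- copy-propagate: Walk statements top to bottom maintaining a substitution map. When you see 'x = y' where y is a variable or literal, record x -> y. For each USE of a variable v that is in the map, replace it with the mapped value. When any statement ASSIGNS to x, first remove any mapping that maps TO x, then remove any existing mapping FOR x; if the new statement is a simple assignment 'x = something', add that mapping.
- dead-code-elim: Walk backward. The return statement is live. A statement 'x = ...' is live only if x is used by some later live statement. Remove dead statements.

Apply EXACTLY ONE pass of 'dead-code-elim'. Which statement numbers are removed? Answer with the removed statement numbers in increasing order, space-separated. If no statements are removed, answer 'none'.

Backward liveness scan:
Stmt 1 'd = 6': KEEP (d is live); live-in = []
Stmt 2 'c = d': KEEP (c is live); live-in = ['d']
Stmt 3 'y = 3 + 0': DEAD (y not in live set ['c'])
Stmt 4 'v = 6 - y': DEAD (v not in live set ['c'])
Stmt 5 'u = 4 * c': DEAD (u not in live set ['c'])
Stmt 6 'x = 3': DEAD (x not in live set ['c'])
Stmt 7 'a = 5': DEAD (a not in live set ['c'])
Stmt 8 'z = 4': DEAD (z not in live set ['c'])
Stmt 9 'return c': KEEP (return); live-in = ['c']
Removed statement numbers: [3, 4, 5, 6, 7, 8]
Surviving IR:
  d = 6
  c = d
  return c

Answer: 3 4 5 6 7 8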